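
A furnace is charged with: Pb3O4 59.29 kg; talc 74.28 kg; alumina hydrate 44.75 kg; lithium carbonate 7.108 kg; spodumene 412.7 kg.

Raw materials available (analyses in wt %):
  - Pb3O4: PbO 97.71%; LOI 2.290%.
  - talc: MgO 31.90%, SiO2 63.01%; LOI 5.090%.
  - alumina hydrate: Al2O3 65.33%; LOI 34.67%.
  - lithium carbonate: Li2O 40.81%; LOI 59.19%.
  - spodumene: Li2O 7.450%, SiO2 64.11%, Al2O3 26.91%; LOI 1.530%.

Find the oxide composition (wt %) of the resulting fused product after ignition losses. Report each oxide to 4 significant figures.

Each numeric step carries exact precision through the solve; values along the way are shown rounded to four significant digits in the printout — exactly one rounding lands on each reported result; derived quantities (totals, five oxide percentages, yield, ignition loss, glass mass) are recomputed at full float precision from the weighed amounts on 567.0 kg of glass, as set out in question or answer.
Oxide-by-oxide delivered mass:
  PbO: 59.29·0.9771 = 57.93 kg
  MgO: 74.28·0.3190 = 23.70 kg
  Li2O: 7.108·0.4081 + 412.7·0.07450 = 33.65 kg
  SiO2: 74.28·0.6301 + 412.7·0.6411 = 311.4 kg
  Al2O3: 44.75·0.6533 + 412.7·0.2691 = 140.3 kg
LOI: 59.29·0.02290 + 74.28·0.05090 + 44.75·0.3467 + 7.108·0.5919 + 412.7·0.01530 = 31.17 kg
batch − LOI leaves glass = 598.1 − 31.17 = 567.0 kg (equal to the oxide-mass sum)
each wt % is 100 × oxide ÷ glass

Glass mass = 567.0 kg (batch 598.1 − LOI 31.17).
Composition: PbO 10.22%, MgO 4.179%, Li2O 5.935%, SiO2 54.92%, Al2O3 24.75%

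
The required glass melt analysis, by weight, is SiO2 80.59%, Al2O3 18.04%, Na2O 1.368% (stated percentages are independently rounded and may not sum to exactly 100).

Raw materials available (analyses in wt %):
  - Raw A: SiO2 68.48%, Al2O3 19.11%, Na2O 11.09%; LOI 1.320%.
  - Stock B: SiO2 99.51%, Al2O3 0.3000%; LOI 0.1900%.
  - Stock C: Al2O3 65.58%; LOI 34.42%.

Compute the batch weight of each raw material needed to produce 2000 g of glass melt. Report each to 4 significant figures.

Mid-chain values are displayed (rounded to four significant digits) when written out; each numeric step carries full float precision from first step to last. Each reported value carries a single rounding — the derived quantities (glass mass, ignition loss, yield, totals, three oxide percentages) are computed in full float precision from the batch weights at 2000 g of glass as given in problem or answer.
Per-oxide target masses for 2000 g glass melt:
  SiO2: 80.59% × 2000 = 1612 g
  Al2O3: 18.04% × 2000 = 360.8 g
  Na2O: 1.368% × 2000 = 27.36 g
Checking each oxide sum per the reported batch figures, for the quoted basis mass (target by target, the sums agree modulo rounding of the values):
  SiO2: 246.7·0.6848 + 1450·0.9951 = 1612 g (target 1612 g)
  Al2O3: 246.7·0.1911 + 1450·0.003000 + 471.6·0.6558 = 360.8 g (target 360.8 g)
  Na2O: 246.7·0.1109 = 27.36 g (target 27.36 g)
Glass-mass closure: Σ batch − LOI loss = 2000 g (the Σ of target masses is 2000 g; the stated basis being 2000 g — gaps are rounding artifacts).
Adding the batch up: Σ batch = 2168 g; Σ batch·LOI gives LOI loss = 168.3 g; yield, glass over the total, = 92.24%.

Batch per 2000 g glass melt:
  Raw A: 246.7 g
  Stock B: 1450 g
  Stock C: 471.6 g
Total batch = 2168 g; LOI loss = 168.3 g; yield = 92.24%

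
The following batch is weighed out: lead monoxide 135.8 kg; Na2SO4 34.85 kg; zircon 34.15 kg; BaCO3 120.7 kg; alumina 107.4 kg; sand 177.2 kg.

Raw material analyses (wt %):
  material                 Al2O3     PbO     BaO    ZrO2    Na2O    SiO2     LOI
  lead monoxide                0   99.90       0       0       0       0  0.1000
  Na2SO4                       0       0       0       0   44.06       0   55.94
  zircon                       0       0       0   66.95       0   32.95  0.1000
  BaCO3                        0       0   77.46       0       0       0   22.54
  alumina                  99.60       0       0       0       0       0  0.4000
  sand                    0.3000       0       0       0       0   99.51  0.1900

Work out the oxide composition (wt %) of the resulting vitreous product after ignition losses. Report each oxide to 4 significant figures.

All arithmetic runs at full float precision at all times; working values are printed, with 4-significant-digit rounding, between the steps — every reported figure takes a single rounding; the derived quantities (the totals, the yield, net glass mass, the six compositions, ignition loss) are recomputed starting from the weights at 562.5 kg of glass in full precision as written in either problem or answer.
Per-oxide mass from batch:
  Al2O3: 107.4·0.9960 + 177.2·0.003000 = 107.5 kg
  PbO: 135.8·0.9990 = 135.7 kg
  BaO: 120.7·0.7746 = 93.49 kg
  ZrO2: 34.15·0.6695 = 22.86 kg
  Na2O: 34.85·0.4406 = 15.35 kg
  SiO2: 34.15·0.3295 + 177.2·0.9951 = 187.6 kg
LOI: 135.8·0.001000 + 34.85·0.5594 + 34.15·0.001000 + 120.7·0.2254 + 107.4·0.004000 + 177.2·0.001900 = 47.64 kg
Glass mass = batch − LOI = 610.1 − 47.64 = 562.5 kg (= Σ oxide masses)
wt % = oxide mass / glass mass × 100

Glass mass = 562.5 kg (batch 610.1 − LOI 47.64).
Composition: Al2O3 19.11%, PbO 24.12%, BaO 16.62%, ZrO2 4.065%, Na2O 2.730%, SiO2 33.35%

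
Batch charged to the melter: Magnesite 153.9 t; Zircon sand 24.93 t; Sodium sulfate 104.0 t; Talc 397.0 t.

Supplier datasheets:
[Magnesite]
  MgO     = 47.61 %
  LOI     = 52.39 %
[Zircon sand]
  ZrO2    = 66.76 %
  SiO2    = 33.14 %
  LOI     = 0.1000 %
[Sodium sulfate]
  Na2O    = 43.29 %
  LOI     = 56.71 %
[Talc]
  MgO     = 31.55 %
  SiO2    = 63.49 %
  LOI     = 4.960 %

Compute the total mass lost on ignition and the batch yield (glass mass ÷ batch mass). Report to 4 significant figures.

LOI loss = 159.3 t; glass = 520.5 t; yield = 76.56%

In-progress results are printed rounded to 4 significant figures as written — every computation carries full float precision through every step — a single rounding yields every reported number; all derived quantities are rebuilt in exact precision (the yield, ignition loss, four oxide percentages, totals, glass mass) using the weight values at 520.5 t of glass, as given in the problem or answer text.
Material-by-material LOI:
  Magnesite: 153.9 × 0.5239 = 80.63 t
  Zircon sand: 24.93 × 0.001000 = 0.02493 t
  Sodium sulfate: 104.0 × 0.5671 = 58.98 t
  Talc: 397.0 × 0.04960 = 19.69 t
Total LOI = 159.3 t
Glass = batch − LOI = 679.8 − 159.3 = 520.5 t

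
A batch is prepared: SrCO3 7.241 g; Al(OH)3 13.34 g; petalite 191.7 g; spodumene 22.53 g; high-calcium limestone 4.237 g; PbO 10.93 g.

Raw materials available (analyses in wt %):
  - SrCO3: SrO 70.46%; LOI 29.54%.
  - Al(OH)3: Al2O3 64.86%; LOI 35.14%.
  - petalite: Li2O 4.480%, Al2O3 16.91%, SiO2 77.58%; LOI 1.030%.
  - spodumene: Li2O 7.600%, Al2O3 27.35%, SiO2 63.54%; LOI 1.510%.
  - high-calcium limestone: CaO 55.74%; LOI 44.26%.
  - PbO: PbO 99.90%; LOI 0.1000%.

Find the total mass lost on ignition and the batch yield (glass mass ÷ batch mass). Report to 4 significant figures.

All internal work carries full float precision all the way through; values along the way appear, rounded to 4 significant digits, on the page. Exactly one rounding is applied to every reported value — the derived quantities (the totals, six oxide percentages, net glass mass, LOI, yield) are carried from the weighed amounts per 239.0 g of glass at full float precision, as set out in either problem or answer.
Loss on ignition, line by line:
  SrCO3: 7.241 × 0.2954 = 2.139 g
  Al(OH)3: 13.34 × 0.3514 = 4.688 g
  petalite: 191.7 × 0.01030 = 1.975 g
  spodumene: 22.53 × 0.01510 = 0.3402 g
  high-calcium limestone: 4.237 × 0.4426 = 1.875 g
  PbO: 10.93 × 0.001000 = 0.01093 g
Total LOI = 11.03 g
Glass = batch − LOI = 250.0 − 11.03 = 239.0 g

LOI loss = 11.03 g; glass = 239.0 g; yield = 95.59%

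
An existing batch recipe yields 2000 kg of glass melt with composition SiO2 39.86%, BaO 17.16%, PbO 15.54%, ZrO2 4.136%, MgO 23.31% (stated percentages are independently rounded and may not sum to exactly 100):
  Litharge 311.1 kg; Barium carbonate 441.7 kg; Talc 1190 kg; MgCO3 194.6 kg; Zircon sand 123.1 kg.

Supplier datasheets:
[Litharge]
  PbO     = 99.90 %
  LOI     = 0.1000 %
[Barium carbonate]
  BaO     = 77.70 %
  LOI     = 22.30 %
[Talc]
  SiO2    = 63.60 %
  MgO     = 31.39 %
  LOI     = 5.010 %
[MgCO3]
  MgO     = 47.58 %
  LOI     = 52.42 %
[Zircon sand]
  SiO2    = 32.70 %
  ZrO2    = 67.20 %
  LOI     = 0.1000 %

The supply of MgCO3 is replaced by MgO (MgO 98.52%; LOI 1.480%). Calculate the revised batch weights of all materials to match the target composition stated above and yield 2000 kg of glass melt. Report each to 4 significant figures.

Revised batch per 2000 kg glass melt:
  Litharge: 311.1 kg
  Barium carbonate: 441.7 kg
  Talc: 1190 kg
  MgO: 94.00 kg
  Zircon sand: 123.1 kg
Total batch = 2160 kg; LOI loss = 159.9 kg

All arithmetic maintains full precision through every step; working values are displayed rounded to 4 significant figures between the steps — exactly one rounding goes into each reported number; derived quantities, which include the five compositions, the yield, glass mass, ignition loss, the totals, are rebuilt at full float precision, precisely as stated by the problem or the answer, from the weighed amounts for 2000 kg of glass.
Per-oxide target masses for 2000 kg glass melt:
  SiO2: 39.86% × 2000 = 797.2 kg
  BaO: 17.16% × 2000 = 343.2 kg
  PbO: 15.54% × 2000 = 310.8 kg
  ZrO2: 4.136% × 2000 = 82.72 kg
  MgO: 23.31% × 2000 = 466.2 kg
Verifying the oxide balance from the weights as reported, against the basis in use (summed amounts equal target values once rounding is allowed for):
  SiO2: 1190·0.6360 + 123.1·0.3270 = 797.1 kg (target 797.2 kg)
  BaO: 441.7·0.7770 = 343.2 kg (target 343.2 kg)
  PbO: 311.1·0.9990 = 310.8 kg (target 310.8 kg)
  ZrO2: 123.1·0.6720 = 82.72 kg (target 82.72 kg)
  MgO: 1190·0.3139 + 94.00·0.9852 = 466.1 kg (target 466.2 kg)
Consistency of the glass mass: net batch after ignition = 2000 kg (oxide target masses add up to 2000 kg; stated basis 2000 kg — gaps are rounding artifacts).
Total batch = Σ batch = 2160 kg; ignition loss, Σ(batch × LOI) = 159.9 kg; yield = glass ÷ total batch = 92.59%.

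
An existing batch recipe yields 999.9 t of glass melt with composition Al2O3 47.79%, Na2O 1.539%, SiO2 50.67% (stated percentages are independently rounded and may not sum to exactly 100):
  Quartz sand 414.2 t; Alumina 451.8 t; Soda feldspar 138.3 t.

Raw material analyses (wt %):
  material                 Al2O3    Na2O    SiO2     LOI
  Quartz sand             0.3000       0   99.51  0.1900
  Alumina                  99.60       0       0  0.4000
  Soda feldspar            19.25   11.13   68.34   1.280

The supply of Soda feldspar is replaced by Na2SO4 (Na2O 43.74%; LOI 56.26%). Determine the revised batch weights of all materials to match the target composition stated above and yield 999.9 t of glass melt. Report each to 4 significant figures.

Values along the way are rounded off to 4 significant figures wherever printed; the working math keeps full precision through the solve; a single rounding completes every reported number; derived quantities are rebuilt using the weight values on 999.9 t of glass in exact precision (glass mass, yield, totals, LOI, three oxide percentages) exactly as shown in the problem or answer text.
Target masses of each oxide per 999.9 t glass melt:
  Al2O3: 47.79% × 999.9 = 477.9 t
  Na2O: 1.539% × 999.9 = 15.39 t
  SiO2: 50.67% × 999.9 = 506.6 t
Per-oxide balance check given the weights on record, on the stated basis (every target is met by its sum exact up to rounding of places):
  Al2O3: 509.1·0.003000 + 478.2·0.9960 = 477.8 t (target 477.9 t)
  Na2O: 35.18·0.4374 = 15.39 t (target 15.39 t)
  SiO2: 509.1·0.9951 = 506.6 t (target 506.6 t)
Consistency of the glass mass: batch total minus LOI = 999.8 t (the targets, summed, come to 999.9 t; the stated basis being 999.9 t — a pure rounding effect).
Total batch = Σ batch = 1022 t; LOI removed, Σ of batch·LOI: 22.67 t; the yield ratio, glass ÷ batch: 97.78%.

Revised batch per 999.9 t glass melt:
  Quartz sand: 509.1 t
  Alumina: 478.2 t
  Na2SO4: 35.18 t
Total batch = 1022 t; LOI loss = 22.67 t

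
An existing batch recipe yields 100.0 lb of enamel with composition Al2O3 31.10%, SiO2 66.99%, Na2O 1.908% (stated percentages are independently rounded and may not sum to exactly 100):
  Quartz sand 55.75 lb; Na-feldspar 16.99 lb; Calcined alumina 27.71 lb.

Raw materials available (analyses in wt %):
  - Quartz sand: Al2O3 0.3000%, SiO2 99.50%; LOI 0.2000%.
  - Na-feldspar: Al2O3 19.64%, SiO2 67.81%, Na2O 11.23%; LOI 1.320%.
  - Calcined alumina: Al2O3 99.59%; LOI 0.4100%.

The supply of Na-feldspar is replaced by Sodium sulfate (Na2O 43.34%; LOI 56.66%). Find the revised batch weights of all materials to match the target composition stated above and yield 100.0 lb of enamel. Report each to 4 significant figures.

Revised batch per 100.0 lb enamel:
  Quartz sand: 67.33 lb
  Sodium sulfate: 4.402 lb
  Calcined alumina: 31.03 lb
Total batch = 102.8 lb; LOI loss = 2.756 lb

The intermediate values are printed rounded to four significant figures at each printed step — all internal work holds full precision in every operation — every reported result receives exactly one rounding. The derived quantities are computed at full precision (yield, the three compositions, totals, glass mass, LOI) from the weighed amounts at 100.0 lb of glass precisely as stated by the problem or the answer.
The oxide mass targets at 100.0 lb enamel:
  Al2O3: 31.10% × 100.0 = 31.10 lb
  SiO2: 66.99% × 100.0 = 66.99 lb
  Na2O: 1.908% × 100.0 = 1.908 lb
A balance pass over the oxides, from the weights as reported, at the basis given (sum by sum, the targets are met net of answer rounding effects):
  Al2O3: 67.33·0.003000 + 31.03·0.9959 = 31.10 lb (target 31.10 lb)
  SiO2: 67.33·0.9950 = 66.99 lb (target 66.99 lb)
  Na2O: 4.402·0.4334 = 1.908 lb (target 1.908 lb)
Glass mass check: total batch − LOI = 100.0 lb (per-oxide target masses sum to 100.0 lb; against the stated basis, 100.0 lb — a pure rounding effect).
Total batch = Σ batch = 102.8 lb; ignition loss, Σ(batch × LOI) = 2.756 lb; yield = glass ÷ total batch = 97.32%.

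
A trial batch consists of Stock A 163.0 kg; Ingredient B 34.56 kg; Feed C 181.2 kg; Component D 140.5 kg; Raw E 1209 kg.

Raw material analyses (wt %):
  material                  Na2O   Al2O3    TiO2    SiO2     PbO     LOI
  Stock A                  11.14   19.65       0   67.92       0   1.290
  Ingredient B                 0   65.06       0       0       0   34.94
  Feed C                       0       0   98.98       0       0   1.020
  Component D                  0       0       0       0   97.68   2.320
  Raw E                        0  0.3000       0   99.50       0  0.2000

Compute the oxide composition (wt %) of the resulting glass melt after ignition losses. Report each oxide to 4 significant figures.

Full float precision is carried throughout. Mid-chain values are shown with 4-significant-digit rounding within the worked lines; each reported figure includes exactly one rounding — derived quantities, including net glass mass, the totals, yield, the five compositions, ignition loss, are re-derived from the weighed amounts for 1707 kg of glass at full precision as set out in the problem or answer text.
Oxide masses out of the charge:
  Na2O: 163.0·0.1114 = 18.16 kg
  Al2O3: 163.0·0.1965 + 34.56·0.6506 + 1209·0.003000 = 58.14 kg
  TiO2: 181.2·0.9898 = 179.4 kg
  SiO2: 163.0·0.6792 + 1209·0.9950 = 1314 kg
  PbO: 140.5·0.9768 = 137.2 kg
LOI: 163.0·0.01290 + 34.56·0.3494 + 181.2·0.01020 + 140.5·0.02320 + 1209·0.002000 = 21.70 kg
The glass mass, total less LOI, = 1728 − 21.70 = 1707 kg (consistent with Σ oxide mass)
wt % = 100 × oxide mass / glass mass

Glass mass = 1707 kg (batch 1728 − LOI 21.70).
Composition: Na2O 1.064%, Al2O3 3.407%, TiO2 10.51%, SiO2 76.98%, PbO 8.042%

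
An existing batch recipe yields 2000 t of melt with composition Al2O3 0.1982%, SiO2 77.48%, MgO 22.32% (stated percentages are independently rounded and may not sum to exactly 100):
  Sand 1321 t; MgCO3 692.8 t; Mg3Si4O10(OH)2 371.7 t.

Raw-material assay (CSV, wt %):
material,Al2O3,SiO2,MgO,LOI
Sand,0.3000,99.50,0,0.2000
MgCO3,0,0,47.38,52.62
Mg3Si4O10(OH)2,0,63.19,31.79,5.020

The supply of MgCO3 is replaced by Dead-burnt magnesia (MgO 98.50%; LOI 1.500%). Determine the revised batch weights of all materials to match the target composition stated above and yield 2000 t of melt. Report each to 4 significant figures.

Revised batch per 2000 t melt:
  Sand: 1321 t
  Dead-burnt magnesia: 333.2 t
  Mg3Si4O10(OH)2: 371.7 t
Total batch = 2026 t; LOI loss = 26.30 t

In-progress results are rounded off to 4 significant figures wherever printed. Each numeric step maintains exact precision from start to finish. Every reported number takes exactly one rounding — derived quantities are re-derived using the weight values at 2000 t of glass at full precision (net glass mass, ignition loss, three oxide percentages, the yield, the totals) as quoted within the question or the answer.
The oxide mass targets at 2000 t melt:
  Al2O3: 0.1982% × 2000 = 3.964 t
  SiO2: 77.48% × 2000 = 1550 t
  MgO: 22.32% × 2000 = 446.4 t
Balance tally, oxide-wise, working from each reported weight, at the basis given (each sum matches its target mass net of answer rounding effects):
  Al2O3: 1321·0.003000 = 3.963 t (target 3.964 t)
  SiO2: 1321·0.9950 + 371.7·0.6319 = 1549 t (target 1550 t)
  MgO: 333.2·0.9850 + 371.7·0.3179 = 446.4 t (target 446.4 t)
Glass-mass bookkeeping: the batch minus its LOI: 2000 t (per-oxide target masses sum to 2000 t; basis as stated: 2000 t — any gap is answer rounding).
Whole-batch sum: Σ batch = 2026 t; LOI loss = Σ batch·LOI = 26.30 t; the yield ratio, glass ÷ batch: 98.70%.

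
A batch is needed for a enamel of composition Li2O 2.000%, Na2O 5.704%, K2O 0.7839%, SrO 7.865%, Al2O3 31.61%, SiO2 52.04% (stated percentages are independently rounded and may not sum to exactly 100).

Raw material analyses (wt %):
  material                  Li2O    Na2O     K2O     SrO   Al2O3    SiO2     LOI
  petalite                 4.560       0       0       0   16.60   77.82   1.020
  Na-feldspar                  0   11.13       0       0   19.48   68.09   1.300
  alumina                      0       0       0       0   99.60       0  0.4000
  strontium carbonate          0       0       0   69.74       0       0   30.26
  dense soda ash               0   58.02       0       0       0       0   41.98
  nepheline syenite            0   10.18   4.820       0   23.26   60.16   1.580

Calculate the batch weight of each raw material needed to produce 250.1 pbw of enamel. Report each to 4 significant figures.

Batch per 250.1 pbw enamel:
  petalite: 109.7 pbw
  Na-feldspar: 29.84 pbw
  alumina: 45.76 pbw
  strontium carbonate: 28.21 pbw
  dense soda ash: 11.73 pbw
  nepheline syenite: 40.67 pbw
Total batch = 265.9 pbw; LOI loss = 15.79 pbw; yield = 94.06%

Working values appear rounded off to 4 significant figures in the printout; full precision is maintained from first step to last. Every reported value is rounded just once — derived quantities, which include six oxide percentages, the yield, ignition loss, totals, glass mass, are re-derived at full precision, as given in the problem or the answer, starting from the weights per 250.1 pbw of glass.
Target oxide masses per 250.1 pbw enamel:
  Li2O: 2.000% × 250.1 = 5.002 pbw
  Na2O: 5.704% × 250.1 = 14.27 pbw
  K2O: 0.7839% × 250.1 = 1.961 pbw
  SrO: 7.865% × 250.1 = 19.67 pbw
  Al2O3: 31.61% × 250.1 = 79.06 pbw
  SiO2: 52.04% × 250.1 = 130.2 pbw
A balance pass over the oxides, from the weights as reported, versus the basis set out (each sum matches its target mass net of answer rounding effects):
  Li2O: 109.7·0.04560 = 5.002 pbw (target 5.002 pbw)
  Na2O: 29.84·0.1113 + 11.73·0.5802 + 40.67·0.1018 = 14.27 pbw (target 14.27 pbw)
  K2O: 40.67·0.04820 = 1.960 pbw (target 1.961 pbw)
  SrO: 28.21·0.6974 = 19.67 pbw (target 19.67 pbw)
  Al2O3: 109.7·0.1660 + 29.84·0.1948 + 45.76·0.9960 + 40.67·0.2326 = 79.06 pbw (target 79.06 pbw)
  SiO2: 109.7·0.7782 + 29.84·0.6809 + 40.67·0.6016 = 130.2 pbw (target 130.2 pbw)
Glass mass check: Σ batch − LOI loss = 250.1 pbw (targets for the oxides total 250.1 pbw; basis as stated: 250.1 pbw — a pure rounding effect).
Batch grand total — Σ batch = 265.9 pbw; Σ batch·LOI gives LOI loss = 15.79 pbw; yield, glass over the total, = 94.06%.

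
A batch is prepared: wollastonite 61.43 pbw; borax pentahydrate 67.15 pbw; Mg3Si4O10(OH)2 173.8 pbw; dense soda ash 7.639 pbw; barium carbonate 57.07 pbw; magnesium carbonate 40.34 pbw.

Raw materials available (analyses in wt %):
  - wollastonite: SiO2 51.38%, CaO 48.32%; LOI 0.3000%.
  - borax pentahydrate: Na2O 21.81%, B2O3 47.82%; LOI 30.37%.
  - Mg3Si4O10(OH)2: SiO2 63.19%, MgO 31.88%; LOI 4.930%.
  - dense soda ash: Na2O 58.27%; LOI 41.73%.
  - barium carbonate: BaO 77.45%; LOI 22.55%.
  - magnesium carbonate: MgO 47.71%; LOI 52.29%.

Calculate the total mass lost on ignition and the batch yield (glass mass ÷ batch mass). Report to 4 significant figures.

LOI loss = 66.30 pbw; glass = 341.1 pbw; yield = 83.73%

Full float precision is held in all steps. Working values are shown rounded to 4 significant digits; every reported figure takes exactly one rounding. Derived quantities, including six oxide percentages, ignition loss, the yield, net glass mass, totals, are carried from the batch weights per 341.1 pbw of glass in full precision as written in problem or answer.
Ignition loss by material:
  wollastonite: 61.43 × 0.003000 = 0.1843 pbw
  borax pentahydrate: 67.15 × 0.3037 = 20.39 pbw
  Mg3Si4O10(OH)2: 173.8 × 0.04930 = 8.568 pbw
  dense soda ash: 7.639 × 0.4173 = 3.188 pbw
  barium carbonate: 57.07 × 0.2255 = 12.87 pbw
  magnesium carbonate: 40.34 × 0.5229 = 21.09 pbw
Total LOI = 66.30 pbw
Glass = batch − LOI = 407.4 − 66.30 = 341.1 pbw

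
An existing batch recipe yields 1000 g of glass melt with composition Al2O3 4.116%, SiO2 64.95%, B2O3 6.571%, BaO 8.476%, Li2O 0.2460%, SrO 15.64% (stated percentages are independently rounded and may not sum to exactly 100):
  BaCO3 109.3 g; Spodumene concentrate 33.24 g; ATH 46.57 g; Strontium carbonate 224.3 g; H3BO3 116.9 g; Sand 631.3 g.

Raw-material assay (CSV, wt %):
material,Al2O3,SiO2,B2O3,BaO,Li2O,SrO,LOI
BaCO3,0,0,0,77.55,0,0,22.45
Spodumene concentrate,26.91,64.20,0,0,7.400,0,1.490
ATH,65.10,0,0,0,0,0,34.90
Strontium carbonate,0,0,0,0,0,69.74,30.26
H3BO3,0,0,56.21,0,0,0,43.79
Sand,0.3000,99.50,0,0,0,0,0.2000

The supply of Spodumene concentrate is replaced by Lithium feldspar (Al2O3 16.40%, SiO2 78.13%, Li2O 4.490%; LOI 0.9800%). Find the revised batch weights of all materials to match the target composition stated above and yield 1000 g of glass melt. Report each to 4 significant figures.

Revised batch per 1000 g glass melt:
  BaCO3: 109.3 g
  Lithium feldspar: 54.79 g
  ATH: 46.61 g
  Strontium carbonate: 224.3 g
  H3BO3: 116.9 g
  Sand: 609.7 g
Total batch = 1162 g; LOI loss = 161.6 g

Values along the way are shown rounded off to 4 significant figures alongside each step. All arithmetic holds full float precision from first step to last. Each reported number takes just one rounding. All derived quantities, including net glass mass, totals, the yield, the six compositions, ignition loss, are computed from the weighed amounts per 1000 g of glass in full float precision, as quoted within the question or the answer.
Per-oxide target masses for 1000 g glass melt:
  Al2O3: 4.116% × 1000 = 41.16 g
  SiO2: 64.95% × 1000 = 649.5 g
  B2O3: 6.571% × 1000 = 65.71 g
  BaO: 8.476% × 1000 = 84.76 g
  Li2O: 0.2460% × 1000 = 2.460 g
  SrO: 15.64% × 1000 = 156.4 g
Oxide-by-oxide audit from the weights as reported, versus the basis set out (oxide sums agree with the targets inside rounding margins):
  Al2O3: 54.79·0.1640 + 46.61·0.6510 + 609.7·0.003000 = 41.16 g (target 41.16 g)
  SiO2: 54.79·0.7813 + 609.7·0.9950 = 649.5 g (target 649.5 g)
  B2O3: 116.9·0.5621 = 65.71 g (target 65.71 g)
  BaO: 109.3·0.7755 = 84.76 g (target 84.76 g)
  Li2O: 54.79·0.04490 = 2.460 g (target 2.460 g)
  SrO: 224.3·0.6974 = 156.4 g (target 156.4 g)
Glass-mass closure: total batch − LOI = 1000 g (targets for the oxides total 1000 g; stated basis 1000 g — deltas are rounding alone).
Adding the batch up: Σ batch = 1162 g; the LOI term Σ batch·LOI equals 161.6 g; yield: glass divided by total = 86.09%.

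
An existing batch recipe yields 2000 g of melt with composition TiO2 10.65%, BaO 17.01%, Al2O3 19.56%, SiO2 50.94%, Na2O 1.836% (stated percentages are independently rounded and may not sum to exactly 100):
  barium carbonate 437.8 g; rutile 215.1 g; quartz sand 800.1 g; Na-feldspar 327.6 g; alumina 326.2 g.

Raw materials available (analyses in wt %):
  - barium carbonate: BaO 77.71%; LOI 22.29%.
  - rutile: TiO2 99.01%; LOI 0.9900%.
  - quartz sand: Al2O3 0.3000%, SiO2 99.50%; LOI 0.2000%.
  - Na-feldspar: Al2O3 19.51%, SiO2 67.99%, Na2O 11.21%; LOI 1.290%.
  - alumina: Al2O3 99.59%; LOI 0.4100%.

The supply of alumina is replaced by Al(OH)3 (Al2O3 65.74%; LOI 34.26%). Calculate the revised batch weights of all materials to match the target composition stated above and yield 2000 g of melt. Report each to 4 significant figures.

Revised batch per 2000 g melt:
  barium carbonate: 437.8 g
  rutile: 215.1 g
  quartz sand: 800.1 g
  Na-feldspar: 327.6 g
  Al(OH)3: 494.2 g
Total batch = 2275 g; LOI loss = 274.9 g

All arithmetic holds exact precision all the way through; mid-chain values are printed, with 4-significant-digit rounding, when written out — a single rounding finalizes every reported result. Derived quantities (LOI, five oxide percentages, glass mass, totals, the yield) are carried using the weight values on 2000 g of glass at full precision as written in either problem or answer.
Oxide mass targets, per 2000 g melt:
  TiO2: 10.65% × 2000 = 213.0 g
  BaO: 17.01% × 2000 = 340.2 g
  Al2O3: 19.56% × 2000 = 391.2 g
  SiO2: 50.94% × 2000 = 1019 g
  Na2O: 1.836% × 2000 = 36.72 g
Verifying the oxide balance on the weights just shown, at the basis given (each sum matches its target mass net of answer rounding effects):
  TiO2: 215.1·0.9901 = 213.0 g (target 213.0 g)
  BaO: 437.8·0.7771 = 340.2 g (target 340.2 g)
  Al2O3: 800.1·0.003000 + 327.6·0.1951 + 494.2·0.6574 = 391.2 g (target 391.2 g)
  SiO2: 800.1·0.9950 + 327.6·0.6799 = 1019 g (target 1019 g)
  Na2O: 327.6·0.1121 = 36.72 g (target 36.72 g)
Auditing the glass mass value: total batch − LOI = 2000 g (per-oxide target masses sum to 2000 g; the stated basis being 2000 g — deltas are rounding alone).
Batch grand total — Σ batch = 2275 g; LOI removed, Σ of batch·LOI: 274.9 g; as yield: glass ÷ batch → 87.92%.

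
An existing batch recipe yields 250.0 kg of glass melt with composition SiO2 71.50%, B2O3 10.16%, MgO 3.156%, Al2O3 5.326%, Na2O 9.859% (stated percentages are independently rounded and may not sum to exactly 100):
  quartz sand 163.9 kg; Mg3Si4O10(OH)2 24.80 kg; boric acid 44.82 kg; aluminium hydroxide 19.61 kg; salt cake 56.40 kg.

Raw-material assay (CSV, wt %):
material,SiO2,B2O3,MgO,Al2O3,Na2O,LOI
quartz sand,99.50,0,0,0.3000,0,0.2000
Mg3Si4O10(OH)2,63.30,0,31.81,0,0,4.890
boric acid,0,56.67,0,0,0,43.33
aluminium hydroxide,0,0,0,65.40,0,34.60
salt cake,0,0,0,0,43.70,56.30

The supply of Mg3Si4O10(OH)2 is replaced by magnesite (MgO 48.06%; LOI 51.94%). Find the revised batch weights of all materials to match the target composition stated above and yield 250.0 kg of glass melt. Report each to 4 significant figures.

Revised batch per 250.0 kg glass melt:
  quartz sand: 179.6 kg
  magnesite: 16.42 kg
  boric acid: 44.82 kg
  aluminium hydroxide: 19.54 kg
  salt cake: 56.40 kg
Total batch = 316.8 kg; LOI loss = 66.82 kg

The working math keeps exact precision all the way through — values along the way appear rounded to 4 significant digits within the worked lines. Every reported result receives exactly one rounding; all derived quantities (LOI, net glass mass, the totals, the five compositions, yield) are computed at exact precision from the weighed amounts at 250.0 kg of glass as given in the question or the answer.
Oxide-by-oxide targets in 250.0 kg glass melt:
  SiO2: 71.50% × 250.0 = 178.8 kg
  B2O3: 10.16% × 250.0 = 25.40 kg
  MgO: 3.156% × 250.0 = 7.890 kg
  Al2O3: 5.326% × 250.0 = 13.32 kg
  Na2O: 9.859% × 250.0 = 24.65 kg
Mass-balance tally per oxide with the batch weights as given, per the basis as stated (summed amounts equal target values exact up to rounding of places):
  SiO2: 179.6·0.9950 = 178.7 kg (target 178.8 kg)
  B2O3: 44.82·0.5667 = 25.40 kg (target 25.40 kg)
  MgO: 16.42·0.4806 = 7.891 kg (target 7.890 kg)
  Al2O3: 179.6·0.003000 + 19.54·0.6540 = 13.32 kg (target 13.32 kg)
  Na2O: 56.40·0.4370 = 24.65 kg (target 24.65 kg)
Glass-mass closure: batch Σ − ignition loss = 250.0 kg (targets for the oxides total 250.0 kg; against the stated basis, 250.0 kg — rounding explains the deltas).
Summing the batch: Σ batch = 316.8 kg; loss to ignition Σ batch·LOI = 66.82 kg; yield, glass over the total, = 78.91%.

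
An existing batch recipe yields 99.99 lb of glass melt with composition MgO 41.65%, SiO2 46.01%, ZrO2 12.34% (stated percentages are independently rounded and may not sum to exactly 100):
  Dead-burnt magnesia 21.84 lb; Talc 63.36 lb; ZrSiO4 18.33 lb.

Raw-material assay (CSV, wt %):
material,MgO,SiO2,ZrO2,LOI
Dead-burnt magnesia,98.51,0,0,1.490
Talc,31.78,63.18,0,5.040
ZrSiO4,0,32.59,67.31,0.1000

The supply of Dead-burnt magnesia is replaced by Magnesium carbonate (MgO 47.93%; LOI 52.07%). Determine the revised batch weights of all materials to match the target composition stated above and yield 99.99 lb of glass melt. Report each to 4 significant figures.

The whole derivation holds full precision from start to finish — working values are shown, with 4-significant-figure rounding, across the worked steps — a single rounding produces each reported result — the derived quantities (net glass mass, three oxide percentages, totals, LOI, the yield) are carried starting from the weights on 99.99 lb of glass in full float precision, as set out in the problem or the answer.
Oxide-by-oxide targets in 99.99 lb glass melt:
  MgO: 41.65% × 99.99 = 41.65 lb
  SiO2: 46.01% × 99.99 = 46.01 lb
  ZrO2: 12.34% × 99.99 = 12.34 lb
Verifying the oxide balance using the reported weights, against the basis in use (sum by sum, the targets are met within answer rounding):
  MgO: 44.88·0.4793 + 63.36·0.3178 = 41.65 lb (target 41.65 lb)
  SiO2: 63.36·0.6318 + 18.33·0.3259 = 46.00 lb (target 46.01 lb)
  ZrO2: 18.33·0.6731 = 12.34 lb (target 12.34 lb)
Auditing the glass mass value: total charge less LOI = 99.99 lb (targets for the oxides total 99.99 lb; the stated basis being 99.99 lb — rounding explains the deltas).
Summing the batch: Σ batch = 126.6 lb; Σ batch·LOI gives LOI loss = 26.58 lb; yield, glass over the total, = 79.00%.

Revised batch per 99.99 lb glass melt:
  Magnesium carbonate: 44.88 lb
  Talc: 63.36 lb
  ZrSiO4: 18.33 lb
Total batch = 126.6 lb; LOI loss = 26.58 lb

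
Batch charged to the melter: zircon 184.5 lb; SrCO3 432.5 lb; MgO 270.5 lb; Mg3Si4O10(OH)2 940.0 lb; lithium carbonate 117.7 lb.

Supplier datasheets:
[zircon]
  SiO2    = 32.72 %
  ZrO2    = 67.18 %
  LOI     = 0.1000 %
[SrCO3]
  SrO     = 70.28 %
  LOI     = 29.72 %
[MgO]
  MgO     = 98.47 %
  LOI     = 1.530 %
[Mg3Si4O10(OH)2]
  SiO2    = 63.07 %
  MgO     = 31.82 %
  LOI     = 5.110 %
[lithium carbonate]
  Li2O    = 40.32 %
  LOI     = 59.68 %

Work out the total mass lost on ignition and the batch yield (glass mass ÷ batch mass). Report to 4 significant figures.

LOI loss = 251.1 lb; glass = 1694 lb; yield = 87.09%

Working values appear, rounded to 4 significant figures, across the worked steps. Exact precision is held throughout — exactly one rounding is applied to each reported result; all derived quantities (net glass mass, the five compositions, LOI, the yield, totals) are re-derived at exact precision starting from the weights on 1694 lb of glass as they appear in either problem or answer.
Ignition loss by material:
  zircon: 184.5 × 0.001000 = 0.1845 lb
  SrCO3: 432.5 × 0.2972 = 128.5 lb
  MgO: 270.5 × 0.01530 = 4.139 lb
  Mg3Si4O10(OH)2: 940.0 × 0.05110 = 48.03 lb
  lithium carbonate: 117.7 × 0.5968 = 70.24 lb
Total LOI = 251.1 lb
Glass = batch − LOI = 1945 − 251.1 = 1694 lb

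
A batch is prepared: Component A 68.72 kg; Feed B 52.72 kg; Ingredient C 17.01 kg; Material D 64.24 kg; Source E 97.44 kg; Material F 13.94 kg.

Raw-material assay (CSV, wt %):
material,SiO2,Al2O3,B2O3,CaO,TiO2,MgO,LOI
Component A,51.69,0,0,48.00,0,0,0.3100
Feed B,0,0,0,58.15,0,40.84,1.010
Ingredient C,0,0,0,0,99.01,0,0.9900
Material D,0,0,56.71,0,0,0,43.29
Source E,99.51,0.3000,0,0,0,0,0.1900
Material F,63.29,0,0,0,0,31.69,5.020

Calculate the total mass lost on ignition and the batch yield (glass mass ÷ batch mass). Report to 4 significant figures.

All arithmetic holds full float precision from start to finish — the intermediate values are printed, rounded to four significant digits, on the page. Each reported number is rounded exactly once. All derived quantities, which include yield, totals, LOI, net glass mass, the six compositions, are rebuilt at exact precision, as quoted within question or answer, from the weighed amounts at 284.5 kg of glass.
Ignition loss by material:
  Component A: 68.72 × 0.003100 = 0.2130 kg
  Feed B: 52.72 × 0.01010 = 0.5325 kg
  Ingredient C: 17.01 × 0.009900 = 0.1684 kg
  Material D: 64.24 × 0.4329 = 27.81 kg
  Source E: 97.44 × 0.001900 = 0.1851 kg
  Material F: 13.94 × 0.05020 = 0.6998 kg
Total LOI = 29.61 kg
Glass = batch − LOI = 314.1 − 29.61 = 284.5 kg

LOI loss = 29.61 kg; glass = 284.5 kg; yield = 90.57%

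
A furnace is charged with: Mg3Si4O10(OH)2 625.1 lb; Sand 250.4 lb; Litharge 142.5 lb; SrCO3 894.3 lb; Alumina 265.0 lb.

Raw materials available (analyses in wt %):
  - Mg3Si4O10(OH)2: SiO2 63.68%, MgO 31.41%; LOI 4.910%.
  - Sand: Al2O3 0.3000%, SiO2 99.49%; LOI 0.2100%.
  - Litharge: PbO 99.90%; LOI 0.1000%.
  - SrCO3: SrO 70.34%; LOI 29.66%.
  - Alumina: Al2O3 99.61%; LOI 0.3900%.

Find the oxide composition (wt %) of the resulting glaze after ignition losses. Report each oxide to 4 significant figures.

The working math runs at full precision end to end. Values along the way are shown rounded to four significant figures within the worked lines — each reported result is rounded a single time; derived quantities (five oxide percentages, totals, net glass mass, yield, ignition loss) are computed in full float precision using the weight values at 1880 lb of glass as they appear in question or answer.
Oxide-by-oxide delivered mass:
  PbO: 142.5·0.9990 = 142.4 lb
  Al2O3: 250.4·0.003000 + 265.0·0.9961 = 264.7 lb
  SiO2: 625.1·0.6368 + 250.4·0.9949 = 647.2 lb
  MgO: 625.1·0.3141 = 196.3 lb
  SrO: 894.3·0.7034 = 629.1 lb
LOI: 625.1·0.04910 + 250.4·0.002100 + 142.5·0.001000 + 894.3·0.2966 + 265.0·0.003900 = 297.6 lb
Glass = total batch minus LOI = 2177 − 297.6 = 1880 lb (consistent with Σ oxide mass)
each wt % is 100 × oxide ÷ glass

Glass mass = 1880 lb (batch 2177 − LOI 297.6).
Composition: PbO 7.574%, Al2O3 14.08%, SiO2 34.43%, MgO 10.45%, SrO 33.47%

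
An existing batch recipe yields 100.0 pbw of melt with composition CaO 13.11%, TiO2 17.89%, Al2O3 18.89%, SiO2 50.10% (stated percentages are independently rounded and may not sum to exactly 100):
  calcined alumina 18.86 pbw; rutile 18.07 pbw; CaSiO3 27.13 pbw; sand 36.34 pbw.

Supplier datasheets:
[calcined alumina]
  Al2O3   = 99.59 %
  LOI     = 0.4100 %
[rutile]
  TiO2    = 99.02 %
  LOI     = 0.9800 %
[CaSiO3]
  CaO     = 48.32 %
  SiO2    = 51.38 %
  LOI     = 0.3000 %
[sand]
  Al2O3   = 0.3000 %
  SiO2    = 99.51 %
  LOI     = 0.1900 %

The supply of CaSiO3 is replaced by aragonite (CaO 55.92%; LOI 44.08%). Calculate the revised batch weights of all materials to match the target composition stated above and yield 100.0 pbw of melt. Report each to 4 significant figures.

Intermediates are shown, rounded to four significant digits, at each printed step; all internal work keeps full float precision from start to finish; each reported result includes exactly one rounding. Derived quantities (the totals, four oxide percentages, glass mass, yield, ignition loss) are recomputed starting from the weights on 100.0 pbw of glass in exact precision as written in either problem or answer.
Oxide-by-oxide targets in 100.0 pbw melt:
  CaO: 13.11% × 100.0 = 13.11 pbw
  TiO2: 17.89% × 100.0 = 17.89 pbw
  Al2O3: 18.89% × 100.0 = 18.89 pbw
  SiO2: 50.10% × 100.0 = 50.10 pbw
Per-oxide balance check with the batch weights as given, per the basis as stated (summed amounts equal target values exact up to rounding of places):
  CaO: 23.44·0.5592 = 13.11 pbw (target 13.11 pbw)
  TiO2: 18.07·0.9902 = 17.89 pbw (target 17.89 pbw)
  Al2O3: 18.82·0.9959 + 50.35·0.003000 = 18.89 pbw (target 18.89 pbw)
  SiO2: 50.35·0.9951 = 50.10 pbw (target 50.10 pbw)
Glass-mass closure: batch total minus LOI = 100.0 pbw (the Σ of target masses is 99.99 pbw; basis as stated: 100.0 pbw — rounding explains the deltas).
Whole-batch sum: Σ batch = 110.7 pbw; Σ batch·LOI gives LOI loss = 10.68 pbw; yield: glass divided by total = 90.35%.

Revised batch per 100.0 pbw melt:
  calcined alumina: 18.82 pbw
  rutile: 18.07 pbw
  aragonite: 23.44 pbw
  sand: 50.35 pbw
Total batch = 110.7 pbw; LOI loss = 10.68 pbw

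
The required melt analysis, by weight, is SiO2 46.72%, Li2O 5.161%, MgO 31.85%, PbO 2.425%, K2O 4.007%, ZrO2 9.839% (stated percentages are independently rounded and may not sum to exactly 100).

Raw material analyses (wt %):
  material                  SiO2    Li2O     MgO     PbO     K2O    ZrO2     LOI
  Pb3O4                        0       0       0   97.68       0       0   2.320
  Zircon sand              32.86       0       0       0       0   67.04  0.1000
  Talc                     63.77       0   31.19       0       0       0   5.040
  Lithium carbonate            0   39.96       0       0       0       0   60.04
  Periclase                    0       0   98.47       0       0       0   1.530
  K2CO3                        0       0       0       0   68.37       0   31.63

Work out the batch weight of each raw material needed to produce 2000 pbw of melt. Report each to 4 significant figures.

Batch per 2000 pbw melt:
  Pb3O4: 49.65 pbw
  Zircon sand: 293.5 pbw
  Talc: 1314 pbw
  Lithium carbonate: 258.3 pbw
  Periclase: 230.7 pbw
  K2CO3: 117.2 pbw
Total batch = 2263 pbw; LOI loss = 263.4 pbw; yield = 88.36%

All internal work maintains full float precision in every operation. Mid-chain values are displayed rounded to four significant digits as written. Each reported number receives exactly one rounding; derived quantities (net glass mass, the totals, the yield, ignition loss, six oxide percentages) are rebuilt at full precision from the weighed amounts for 2000 pbw of glass as written in problem or answer.
Target masses of each oxide per 2000 pbw melt:
  SiO2: 46.72% × 2000 = 934.4 pbw
  Li2O: 5.161% × 2000 = 103.2 pbw
  MgO: 31.85% × 2000 = 637.0 pbw
  PbO: 2.425% × 2000 = 48.50 pbw
  K2O: 4.007% × 2000 = 80.14 pbw
  ZrO2: 9.839% × 2000 = 196.8 pbw
Verifying the oxide balance on the weights just shown, against the basis in use (delivered sums recover each target given rounding of the digits):
  SiO2: 293.5·0.3286 + 1314·0.6377 = 934.4 pbw (target 934.4 pbw)
  Li2O: 258.3·0.3996 = 103.2 pbw (target 103.2 pbw)
  MgO: 1314·0.3119 + 230.7·0.9847 = 637.0 pbw (target 637.0 pbw)
  PbO: 49.65·0.9768 = 48.50 pbw (target 48.50 pbw)
  K2O: 117.2·0.6837 = 80.13 pbw (target 80.14 pbw)
  ZrO2: 293.5·0.6704 = 196.8 pbw (target 196.8 pbw)
Glass-mass bookkeeping: whole batch net of LOI = 2000 pbw (per-oxide target masses sum to 2000 pbw; versus the stated basis of 2000 pbw — a pure rounding effect).
Summing the batch: Σ batch = 2263 pbw; the LOI term Σ batch·LOI equals 263.4 pbw; yield: glass divided by total = 88.36%.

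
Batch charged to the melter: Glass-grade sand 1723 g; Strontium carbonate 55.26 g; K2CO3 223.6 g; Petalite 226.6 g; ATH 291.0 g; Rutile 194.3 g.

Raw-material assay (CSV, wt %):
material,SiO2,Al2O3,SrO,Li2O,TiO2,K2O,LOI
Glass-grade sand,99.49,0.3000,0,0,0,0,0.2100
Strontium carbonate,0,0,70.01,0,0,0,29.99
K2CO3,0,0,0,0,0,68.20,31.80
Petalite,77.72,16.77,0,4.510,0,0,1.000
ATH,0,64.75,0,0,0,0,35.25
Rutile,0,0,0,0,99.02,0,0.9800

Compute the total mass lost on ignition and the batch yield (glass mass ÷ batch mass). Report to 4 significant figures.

LOI loss = 198.0 g; glass = 2516 g; yield = 92.70%

All arithmetic runs at full precision throughout; values along the way are shown rounded to four significant digits in the printout; every reported result is rounded exactly once; all derived quantities are carried from the batch weights at 2516 g of glass at full precision (ignition loss, six oxide percentages, totals, the yield, glass mass), exactly as shown in either problem or answer.
Per-material ignition loss:
  Glass-grade sand: 1723 × 0.002100 = 3.618 g
  Strontium carbonate: 55.26 × 0.2999 = 16.57 g
  K2CO3: 223.6 × 0.3180 = 71.10 g
  Petalite: 226.6 × 0.01000 = 2.266 g
  ATH: 291.0 × 0.3525 = 102.6 g
  Rutile: 194.3 × 0.009800 = 1.904 g
Total LOI = 198.0 g
Glass = batch − LOI = 2714 − 198.0 = 2516 g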